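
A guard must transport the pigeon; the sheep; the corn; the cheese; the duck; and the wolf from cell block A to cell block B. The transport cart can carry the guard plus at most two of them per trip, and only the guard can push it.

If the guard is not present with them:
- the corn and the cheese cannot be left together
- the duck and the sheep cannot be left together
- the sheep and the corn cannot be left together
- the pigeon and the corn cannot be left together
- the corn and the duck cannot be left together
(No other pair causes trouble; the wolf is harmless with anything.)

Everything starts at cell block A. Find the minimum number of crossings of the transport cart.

Counting alone: the guard can take at most 2 across per trip to cell block B, so moving all 6 needs at least 3 loaded trips out, with a return between consecutive ones — at least 5 crossings.
The safety rule pushes this higher. Following every safe sequence of crossings, the most of the 6 that can be at cell block B as the transport cart arrives there on crossings 5, 7 is 4, 5 respectively — never all 6.
So no plan with fewer than 9 crossings exists, and this one achieves 9:
1. Guard goes to cell block B with the corn and the sheep.
2. Guard goes back to cell block A with the sheep.
3. Guard goes to cell block B with the pigeon and the sheep.
4. Guard goes back to cell block A with the corn.
5. Guard goes to cell block B with the cheese and the corn.
6. Guard goes back to cell block A with the corn.
7. Guard goes to cell block B with the corn and the wolf.
8. Guard goes back to cell block A with the corn.
9. Guard goes to cell block B with the corn and the duck.

9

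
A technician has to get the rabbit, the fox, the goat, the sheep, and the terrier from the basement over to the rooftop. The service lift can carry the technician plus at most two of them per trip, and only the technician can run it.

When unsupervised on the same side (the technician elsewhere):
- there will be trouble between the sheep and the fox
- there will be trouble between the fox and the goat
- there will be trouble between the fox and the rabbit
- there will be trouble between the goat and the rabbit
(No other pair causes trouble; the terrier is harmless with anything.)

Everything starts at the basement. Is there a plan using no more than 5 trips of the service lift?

No

Counting alone: the technician can take at most 2 across per trip to the rooftop, so moving all 5 needs at least 3 loaded trips out, with a return between consecutive ones — at least 5 crossings.
The safety rule pushes this higher. Following every safe sequence of crossings, the most of the 5 that can be at the rooftop as the service lift arrives there on crossing 5 is 4 — never all 5.
So the move cannot be finished within 5 crossings. (The shortest complete plan takes 7:)
1. Technician goes to the rooftop with the fox and the rabbit.  [the basement: the goat, the sheep, the terrier | the rooftop: the fox, the rabbit]
2. Technician goes back to the basement with the rabbit.  [the basement: the goat, the rabbit, the sheep, the terrier | the rooftop: the fox]
3. Technician goes to the rooftop with the rabbit and the sheep.  [the basement: the goat, the terrier | the rooftop: the fox, the rabbit, the sheep]
4. Technician goes back to the basement with the fox.  [the basement: the fox, the goat, the terrier | the rooftop: the rabbit, the sheep]
5. Technician goes to the rooftop with the fox and the terrier.  [the basement: the goat | the rooftop: the fox, the rabbit, the sheep, the terrier]
6. Technician goes back to the basement with the fox.  [the basement: the fox, the goat | the rooftop: the rabbit, the sheep, the terrier]
7. Technician goes to the rooftop with the fox and the goat.  [the basement: — | the rooftop: the fox, the goat, the rabbit, the sheep, the terrier]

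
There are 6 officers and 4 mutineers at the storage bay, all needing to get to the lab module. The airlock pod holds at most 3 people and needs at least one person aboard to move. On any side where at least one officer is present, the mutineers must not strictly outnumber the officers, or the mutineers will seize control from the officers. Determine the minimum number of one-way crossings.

Counting alone: each trip to the lab module takes at most 3 across and each return brings at least 1 back, so after t trips out (and t−1 returns) at most 3t − (t−1) of the 10 are across; that first reaches 10 at t = 5, so at least 9 crossings are needed.
The plan below uses exactly 9 crossings, so it is optimal:
1. 2 mutineers → the lab module.  (the storage bay: 6O 2M; the lab module: 0O 2M)
2. 1 mutineer ← the storage bay.  (the storage bay: 6O 3M; the lab module: 0O 1M)
3. 3 mutineers → the lab module.  (the storage bay: 6O 0M; the lab module: 0O 4M)
4. 1 mutineer ← the storage bay.  (the storage bay: 6O 1M; the lab module: 0O 3M)
5. 3 officers → the lab module.  (the storage bay: 3O 1M; the lab module: 3O 3M)
6. 1 mutineer ← the storage bay.  (the storage bay: 3O 2M; the lab module: 3O 2M)
7. 1 officer and 2 mutineers → the lab module.  (the storage bay: 2O 0M; the lab module: 4O 4M)
8. 1 mutineer ← the storage bay.  (the storage bay: 2O 1M; the lab module: 4O 3M)
9. 2 officers and 1 mutineer → the lab module.  (the storage bay: 0O 0M; the lab module: 6O 4M)

9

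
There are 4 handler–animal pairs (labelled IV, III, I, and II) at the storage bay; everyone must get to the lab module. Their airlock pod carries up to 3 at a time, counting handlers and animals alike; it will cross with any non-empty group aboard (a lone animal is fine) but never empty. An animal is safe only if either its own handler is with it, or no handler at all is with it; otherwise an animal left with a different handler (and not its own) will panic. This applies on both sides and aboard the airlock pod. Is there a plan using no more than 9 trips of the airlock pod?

Yes — this plan uses 9 crossings (≤ 9):
1. animal IV and handler IV cross → the lab module.
2. handler IV crosses ← the storage bay.
3. animal III, handler III, and handler IV cross → the lab module.
4. animal IV and handler IV cross ← the storage bay.
5. handler I, handler II, and handler IV cross → the lab module.
6. animal III crosses ← the storage bay.
7. animal III and animal IV cross → the lab module.
8. animal IV crosses ← the storage bay.
9. animal I, animal II, and animal IV cross → the lab module.

Yes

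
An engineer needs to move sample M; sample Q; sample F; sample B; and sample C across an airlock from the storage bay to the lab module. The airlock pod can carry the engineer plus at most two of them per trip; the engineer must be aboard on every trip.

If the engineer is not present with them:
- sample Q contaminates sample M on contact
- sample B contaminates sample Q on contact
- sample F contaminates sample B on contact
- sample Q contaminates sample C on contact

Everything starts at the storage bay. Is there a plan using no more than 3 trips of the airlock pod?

Counting alone: the engineer can take at most 2 across per trip to the lab module, so moving all 5 needs at least 3 loaded trips out, with a return between consecutive ones — at least 5 crossings.
Since 3 < 5, 3 crossings cannot be enough. (The shortest complete plan in fact takes 5:)
1. Engineer goes to the lab module with sample F and sample Q.  [the storage bay: sample B, sample C, sample M | the lab module: sample F, sample Q]
2. Engineer goes back to the storage bay alone.  [the storage bay: sample B, sample C, sample M | the lab module: sample F, sample Q]
3. Engineer goes to the lab module with sample C and sample M.  [the storage bay: sample B | the lab module: sample C, sample F, sample M, sample Q]
4. Engineer goes back to the storage bay with sample Q.  [the storage bay: sample B, sample Q | the lab module: sample C, sample F, sample M]
5. Engineer goes to the lab module with sample B and sample Q.  [the storage bay: — | the lab module: sample B, sample C, sample F, sample M, sample Q]

No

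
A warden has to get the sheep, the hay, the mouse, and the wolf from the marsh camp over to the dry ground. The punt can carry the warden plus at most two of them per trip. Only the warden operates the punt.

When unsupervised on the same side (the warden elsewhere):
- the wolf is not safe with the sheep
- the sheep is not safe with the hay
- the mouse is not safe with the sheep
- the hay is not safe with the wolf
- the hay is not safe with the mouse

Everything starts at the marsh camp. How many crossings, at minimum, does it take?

5

Counting alone: the warden can take at most 2 across per trip to the dry ground, so moving all 4 needs at least 2 loaded trips out, with a return between consecutive ones — at least 3 crossings.
The safety rule pushes this higher. Following every safe sequence of crossings, the most of the 4 that can be at the dry ground as the punt arrives there on crossing 3 is 3 — never all 4.
So no plan with fewer than 5 crossings exists, and this one achieves 5:
1. Warden goes to the dry ground with the hay and the sheep.  [the marsh camp: the mouse, the wolf | the dry ground: the hay, the sheep]
2. Warden goes back to the marsh camp with the sheep.  [the marsh camp: the mouse, the sheep, the wolf | the dry ground: the hay]
3. Warden goes to the dry ground with the mouse and the wolf.  [the marsh camp: the sheep | the dry ground: the hay, the mouse, the wolf]
4. Warden goes back to the marsh camp with the hay.  [the marsh camp: the hay, the sheep | the dry ground: the mouse, the wolf]
5. Warden goes to the dry ground with the hay and the sheep.  [the marsh camp: — | the dry ground: the hay, the mouse, the sheep, the wolf]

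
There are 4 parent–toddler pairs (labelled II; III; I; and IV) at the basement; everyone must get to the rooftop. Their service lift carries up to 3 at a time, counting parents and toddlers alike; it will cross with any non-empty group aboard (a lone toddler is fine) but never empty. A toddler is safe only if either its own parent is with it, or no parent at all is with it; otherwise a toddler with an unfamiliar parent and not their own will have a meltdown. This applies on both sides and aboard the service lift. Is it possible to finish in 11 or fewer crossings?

Yes

Yes — this plan uses 9 crossings (≤ 11):
1. parent II and toddler II cross → the rooftop.
2. parent II crosses ← the basement.
3. parent II, parent III, and toddler III cross → the rooftop.
4. parent II and toddler II cross ← the basement.
5. parent I, parent II, and parent IV cross → the rooftop.
6. toddler III crosses ← the basement.
7. toddler II and toddler III cross → the rooftop.
8. toddler II crosses ← the basement.
9. toddler I, toddler II, and toddler IV cross → the rooftop.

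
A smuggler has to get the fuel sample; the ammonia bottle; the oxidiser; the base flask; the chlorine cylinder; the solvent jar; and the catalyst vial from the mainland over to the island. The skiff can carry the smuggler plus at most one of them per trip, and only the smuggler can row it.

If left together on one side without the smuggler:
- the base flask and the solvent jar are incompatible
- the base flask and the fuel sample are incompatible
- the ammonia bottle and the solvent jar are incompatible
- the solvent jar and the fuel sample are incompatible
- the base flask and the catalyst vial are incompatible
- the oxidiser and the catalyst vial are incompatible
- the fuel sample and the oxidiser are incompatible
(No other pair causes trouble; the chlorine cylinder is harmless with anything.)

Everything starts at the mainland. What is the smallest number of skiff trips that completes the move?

Whatever the first load, the items left behind include a forbidden pair without the smuggler. No opening move is safe, so no plan exists.

impossible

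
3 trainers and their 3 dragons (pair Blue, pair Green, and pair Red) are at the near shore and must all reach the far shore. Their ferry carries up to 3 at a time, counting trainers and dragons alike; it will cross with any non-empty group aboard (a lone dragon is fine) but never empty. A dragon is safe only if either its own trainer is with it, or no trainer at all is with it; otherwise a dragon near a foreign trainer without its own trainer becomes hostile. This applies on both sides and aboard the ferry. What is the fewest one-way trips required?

5

Counting alone: each trip to the far shore takes at most 3 across and each return brings at least 1 back, so after t trips out (and t−1 returns) at most 3t − (t−1) of the 6 are across; that first reaches 6 at t = 3, so at least 5 crossings are needed.
The plan below uses exactly 5 crossings, so it is optimal:
1. dragon Blue and trainer Blue cross → the far shore.
2. trainer Blue crosses ← the near shore.
3. trainer Blue, trainer Green, and trainer Red cross → the far shore.
4. dragon Blue crosses ← the near shore.
5. dragon Blue, dragon Green, and dragon Red cross → the far shore.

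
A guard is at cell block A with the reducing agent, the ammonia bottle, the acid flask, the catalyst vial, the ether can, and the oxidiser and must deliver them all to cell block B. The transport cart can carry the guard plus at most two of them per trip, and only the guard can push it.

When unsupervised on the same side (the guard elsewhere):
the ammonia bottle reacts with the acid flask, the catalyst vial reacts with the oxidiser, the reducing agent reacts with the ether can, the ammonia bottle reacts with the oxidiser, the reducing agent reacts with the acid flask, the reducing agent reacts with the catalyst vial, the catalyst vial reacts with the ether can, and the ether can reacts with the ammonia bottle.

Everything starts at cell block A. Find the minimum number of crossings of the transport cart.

Whatever the first load, the items left behind include a forbidden pair without the guard. No opening move is safe, so no plan exists.

impossible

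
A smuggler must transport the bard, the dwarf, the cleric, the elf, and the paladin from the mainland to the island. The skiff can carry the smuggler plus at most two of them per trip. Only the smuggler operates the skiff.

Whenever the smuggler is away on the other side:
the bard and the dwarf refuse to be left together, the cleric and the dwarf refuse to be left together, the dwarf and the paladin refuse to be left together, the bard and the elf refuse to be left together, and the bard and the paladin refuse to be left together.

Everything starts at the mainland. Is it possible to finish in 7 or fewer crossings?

Yes — this plan uses 7 crossings (≤ 7):
1. Smuggler goes to the island with the bard and the dwarf.  [the mainland: the cleric, the elf, the paladin | the island: the bard, the dwarf]
2. Smuggler goes back to the mainland with the bard.  [the mainland: the bard, the cleric, the elf, the paladin | the island: the dwarf]
3. Smuggler goes to the island with the bard and the cleric.  [the mainland: the elf, the paladin | the island: the bard, the cleric, the dwarf]
4. Smuggler goes back to the mainland with the dwarf.  [the mainland: the dwarf, the elf, the paladin | the island: the bard, the cleric]
5. Smuggler goes to the island with the elf and the paladin.  [the mainland: the dwarf | the island: the bard, the cleric, the elf, the paladin]
6. Smuggler goes back to the mainland with the bard.  [the mainland: the bard, the dwarf | the island: the cleric, the elf, the paladin]
7. Smuggler goes to the island with the bard and the dwarf.  [the mainland: — | the island: the bard, the cleric, the dwarf, the elf, the paladin]

Yes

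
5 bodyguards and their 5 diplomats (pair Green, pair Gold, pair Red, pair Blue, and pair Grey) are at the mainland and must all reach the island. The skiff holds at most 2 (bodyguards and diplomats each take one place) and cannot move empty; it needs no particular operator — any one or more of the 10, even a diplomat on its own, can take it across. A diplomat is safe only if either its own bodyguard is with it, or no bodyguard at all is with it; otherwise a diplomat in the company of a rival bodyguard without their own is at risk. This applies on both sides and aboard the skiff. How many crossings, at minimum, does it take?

Following every safe sequence of crossings from the start, the most of the 10 that can be at the island as the skiff arrives there on crossings 1, 3, 5, 7 is 2, 3, 4, 5 respectively; the best ever achieved is 5 of 10.
From crossing 9 on, no configuration arises that was not already reachable earlier: only 82 distinct safe configurations (who is on which side, and where the skiff is) can ever be reached, none of them has everyone across, and every continuation just revisits them. So no valid plan exists.

impossible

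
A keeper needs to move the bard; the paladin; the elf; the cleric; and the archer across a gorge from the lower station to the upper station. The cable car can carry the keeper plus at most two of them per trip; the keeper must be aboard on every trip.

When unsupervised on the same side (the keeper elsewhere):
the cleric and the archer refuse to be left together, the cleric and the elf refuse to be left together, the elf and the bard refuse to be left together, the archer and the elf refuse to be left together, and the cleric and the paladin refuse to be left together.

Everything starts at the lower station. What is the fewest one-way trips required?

7

Counting alone: the keeper can take at most 2 across per trip to the upper station, so moving all 5 needs at least 3 loaded trips out, with a return between consecutive ones — at least 5 crossings.
The safety rule pushes this higher. Following every safe sequence of crossings, the most of the 5 that can be at the upper station as the cable car arrives there on crossing 5 is 4 — never all 5.
So no plan with fewer than 7 crossings exists, and this one achieves 7:
1. Keeper goes to the upper station with the cleric and the elf.  [the lower station: the archer, the bard, the paladin | the upper station: the cleric, the elf]
2. Keeper goes back to the lower station with the elf.  [the lower station: the archer, the bard, the elf, the paladin | the upper station: the cleric]
3. Keeper goes to the upper station with the bard and the elf.  [the lower station: the archer, the paladin | the upper station: the bard, the cleric, the elf]
4. Keeper goes back to the lower station with the elf.  [the lower station: the archer, the elf, the paladin | the upper station: the bard, the cleric]
5. Keeper goes to the upper station with the archer and the paladin.  [the lower station: the elf | the upper station: the archer, the bard, the cleric, the paladin]
6. Keeper goes back to the lower station with the cleric.  [the lower station: the cleric, the elf | the upper station: the archer, the bard, the paladin]
7. Keeper goes to the upper station with the cleric and the elf.  [the lower station: — | the upper station: the archer, the bard, the cleric, the elf, the paladin]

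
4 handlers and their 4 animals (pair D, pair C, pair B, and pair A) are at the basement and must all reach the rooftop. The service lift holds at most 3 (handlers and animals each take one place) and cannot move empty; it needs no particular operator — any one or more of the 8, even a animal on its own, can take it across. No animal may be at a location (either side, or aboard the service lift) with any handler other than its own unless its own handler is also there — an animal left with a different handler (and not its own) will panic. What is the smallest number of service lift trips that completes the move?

Counting alone: each trip to the rooftop takes at most 3 across and each return brings at least 1 back, so after t trips out (and t−1 returns) at most 3t − (t−1) of the 8 are across; that first reaches 8 at t = 4, so at least 7 crossings are needed.
The safety rule pushes this higher. Following every safe sequence of crossings, the most of the 8 that can be at the rooftop as the service lift arrives there on crossing 7 is 7 — never all 8.
So no plan with fewer than 9 crossings exists, and this one achieves 9:
1. animal D and handler D cross → the rooftop.
2. handler D crosses ← the basement.
3. animal C, handler C, and handler D cross → the rooftop.
4. animal D and handler D cross ← the basement.
5. handler A, handler B, and handler D cross → the rooftop.
6. animal C crosses ← the basement.
7. animal C and animal D cross → the rooftop.
8. animal D crosses ← the basement.
9. animal A, animal B, and animal D cross → the rooftop.

9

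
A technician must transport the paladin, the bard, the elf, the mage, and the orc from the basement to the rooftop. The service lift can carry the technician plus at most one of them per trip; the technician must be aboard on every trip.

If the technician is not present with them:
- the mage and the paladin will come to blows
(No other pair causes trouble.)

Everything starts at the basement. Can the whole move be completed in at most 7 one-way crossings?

Counting alone: the technician can take at most 1 across per trip to the rooftop, so moving all 5 needs at least 5 loaded trips out, with a return between consecutive ones — at least 9 crossings.
Since 7 < 9, 7 crossings cannot be enough. (The shortest complete plan in fact takes 9:)
1. Technician goes to the rooftop with the paladin.  [the basement: the bard, the elf, the mage, the orc | the rooftop: the paladin]
2. Technician goes back to the basement alone.  [the basement: the bard, the elf, the mage, the orc | the rooftop: the paladin]
3. Technician goes to the rooftop with the bard.  [the basement: the elf, the mage, the orc | the rooftop: the bard, the paladin]
4. Technician goes back to the basement alone.  [the basement: the elf, the mage, the orc | the rooftop: the bard, the paladin]
5. Technician goes to the rooftop with the elf.  [the basement: the mage, the orc | the rooftop: the bard, the elf, the paladin]
6. Technician goes back to the basement alone.  [the basement: the mage, the orc | the rooftop: the bard, the elf, the paladin]
7. Technician goes to the rooftop with the orc.  [the basement: the mage | the rooftop: the bard, the elf, the orc, the paladin]
8. Technician goes back to the basement alone.  [the basement: the mage | the rooftop: the bard, the elf, the orc, the paladin]
9. Technician goes to the rooftop with the mage.  [the basement: — | the rooftop: the bard, the elf, the mage, the orc, the paladin]

No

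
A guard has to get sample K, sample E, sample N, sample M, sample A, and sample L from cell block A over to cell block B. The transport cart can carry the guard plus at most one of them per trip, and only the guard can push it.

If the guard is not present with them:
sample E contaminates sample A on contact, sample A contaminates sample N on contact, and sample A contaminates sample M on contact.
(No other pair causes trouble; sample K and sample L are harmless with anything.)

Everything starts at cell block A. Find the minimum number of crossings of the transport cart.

impossible

Following every safe sequence of crossings from the start, the most of the 6 that can be at cell block B as the transport cart arrives there on crossings 1, 3, 5, 7 is 1, 2, 3, 4 respectively; the best ever achieved is 4 of 6.
From crossing 9 on, no configuration arises that was not already reachable earlier: only 36 distinct safe configurations (who is on which side, and where the transport cart is) can ever be reached, none of them has everyone across, and every continuation just revisits them. So no valid plan exists.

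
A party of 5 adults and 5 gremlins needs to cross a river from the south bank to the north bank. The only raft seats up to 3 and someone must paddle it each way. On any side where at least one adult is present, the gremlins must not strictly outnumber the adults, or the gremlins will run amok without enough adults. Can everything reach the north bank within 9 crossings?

Counting alone: each trip to the north bank takes at most 3 across and each return brings at least 1 back, so after t trips out (and t−1 returns) at most 3t − (t−1) of the 10 are across; that first reaches 10 at t = 5, so at least 9 crossings are needed.
The safety rule pushes this higher. Following every safe sequence of crossings, the most of the 10 that can be at the north bank as the raft arrives there on crossing 9 is 9 — never all 10.
So the move cannot be finished within 9 crossings. (The shortest complete plan takes 11:)
1. 2 gremlins → the north bank.  (the south bank: 5A 3G; the north bank: 0A 2G)
2. 1 gremlin ← the south bank.  (the south bank: 5A 4G; the north bank: 0A 1G)
3. 3 gremlins → the north bank.  (the south bank: 5A 1G; the north bank: 0A 4G)
4. 1 gremlin ← the south bank.  (the south bank: 5A 2G; the north bank: 0A 3G)
5. 3 adults → the north bank.  (the south bank: 2A 2G; the north bank: 3A 3G)
6. 1 adult and 1 gremlin ← the south bank.  (the south bank: 3A 3G; the north bank: 2A 2G)
7. 3 adults → the north bank.  (the south bank: 0A 3G; the north bank: 5A 2G)
8. 1 gremlin ← the south bank.  (the south bank: 0A 4G; the north bank: 5A 1G)
9. 2 gremlins → the north bank.  (the south bank: 0A 2G; the north bank: 5A 3G)
10. 1 gremlin ← the south bank.  (the south bank: 0A 3G; the north bank: 5A 2G)
11. 3 gremlins → the north bank.  (the south bank: 0A 0G; the north bank: 5A 5G)

No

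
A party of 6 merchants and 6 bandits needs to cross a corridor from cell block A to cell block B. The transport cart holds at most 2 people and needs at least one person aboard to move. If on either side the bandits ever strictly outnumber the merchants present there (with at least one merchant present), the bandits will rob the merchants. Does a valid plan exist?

Following every safe sequence of crossings from the start, the most of the 12 that can be at cell block B as the transport cart arrives there on crossings 1, 3, 5, 7, 9 is 2, 3, 4, 5, 6 respectively; the best ever achieved is 6 of 12.
From crossing 11 on, no configuration arises that was not already reachable earlier: only 15 distinct safe configurations (who is on which side, and where the transport cart is) can ever be reached, none of them has everyone across, and every continuation just revisits them. They are: 0 merchants + 0 bandits across (transport cart back at the start); 0 merchants + 1 bandit across (transport cart there); 0 merchants + 1 bandit across (transport cart back at the start); 0 merchants + 2 bandits across (transport cart there); 0 merchants + 2 bandits across (transport cart back at the start); 0 merchants + 3 bandits across (transport cart there); 0 merchants + 3 bandits across (transport cart back at the start); 0 merchants + 4 bandits across (transport cart there); 0 merchants + 4 bandits across (transport cart back at the start); 0 merchants + 5 bandits across (transport cart there); 0 merchants + 5 bandits across (transport cart back at the start); 0 merchants + 6 bandits across (transport cart there); 1 merchant + 1 bandit across (transport cart there); 1 merchant + 1 bandit across (transport cart back at the start); 2 merchants + 2 bandits across (transport cart there). So no valid plan exists.

No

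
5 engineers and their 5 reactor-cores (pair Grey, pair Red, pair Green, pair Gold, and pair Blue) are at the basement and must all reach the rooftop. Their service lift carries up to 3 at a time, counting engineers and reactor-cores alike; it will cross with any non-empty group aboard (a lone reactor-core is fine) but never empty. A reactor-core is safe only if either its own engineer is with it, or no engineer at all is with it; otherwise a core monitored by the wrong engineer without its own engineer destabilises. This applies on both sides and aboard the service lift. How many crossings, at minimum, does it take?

11

Counting alone: each trip to the rooftop takes at most 3 across and each return brings at least 1 back, so after t trips out (and t−1 returns) at most 3t − (t−1) of the 10 are across; that first reaches 10 at t = 5, so at least 9 crossings are needed.
The safety rule pushes this higher. Following every safe sequence of crossings, the most of the 10 that can be at the rooftop as the service lift arrives there on crossing 9 is 9 — never all 10.
So no plan with fewer than 11 crossings exists, and this one achieves 11:
1. engineer Grey and reactor-core Grey cross → the rooftop.
2. engineer Grey crosses ← the basement.
3. reactor-core Gold, reactor-core Green, and reactor-core Red cross → the rooftop.
4. reactor-core Grey crosses ← the basement.
5. engineer Gold, engineer Green, and engineer Red cross → the rooftop.
6. engineer Red and reactor-core Red cross ← the basement.
7. engineer Blue, engineer Grey, and engineer Red cross → the rooftop.
8. reactor-core Green crosses ← the basement.
9. reactor-core Grey and reactor-core Red cross → the rooftop.
10. reactor-core Grey crosses ← the basement.
11. reactor-core Blue, reactor-core Green, and reactor-core Grey cross → the rooftop.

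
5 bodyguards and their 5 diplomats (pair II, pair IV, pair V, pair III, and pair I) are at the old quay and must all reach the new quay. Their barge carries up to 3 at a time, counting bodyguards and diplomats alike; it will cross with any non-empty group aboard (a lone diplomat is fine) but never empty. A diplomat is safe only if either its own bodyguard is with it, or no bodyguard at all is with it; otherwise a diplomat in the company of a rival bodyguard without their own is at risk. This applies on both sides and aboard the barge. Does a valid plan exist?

Yes

1. bodyguard II and diplomat II cross → the new quay.
2. bodyguard II crosses ← the old quay.
3. diplomat III, diplomat IV, and diplomat V cross → the new quay.
4. diplomat II crosses ← the old quay.
5. bodyguard III, bodyguard IV, and bodyguard V cross → the new quay.
6. bodyguard IV and diplomat IV cross ← the old quay.
7. bodyguard I, bodyguard II, and bodyguard IV cross → the new quay.
8. diplomat V crosses ← the old quay.
9. diplomat II and diplomat IV cross → the new quay.
10. diplomat II crosses ← the old quay.
11. diplomat I, diplomat II, and diplomat V cross → the new quay.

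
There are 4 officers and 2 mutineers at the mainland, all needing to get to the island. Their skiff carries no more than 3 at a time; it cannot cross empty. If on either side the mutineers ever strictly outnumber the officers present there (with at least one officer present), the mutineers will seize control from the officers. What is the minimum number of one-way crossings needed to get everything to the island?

5

Counting alone: each trip to the island takes at most 3 across and each return brings at least 1 back, so after t trips out (and t−1 returns) at most 3t − (t−1) of the 6 are across; that first reaches 6 at t = 3, so at least 5 crossings are needed.
The plan below uses exactly 5 crossings, so it is optimal:
1. 2 mutineers → the island.  (the mainland: 4O 0M; the island: 0O 2M)
2. 1 mutineer ← the mainland.  (the mainland: 4O 1M; the island: 0O 1M)
3. 2 officers and 1 mutineer → the island.  (the mainland: 2O 0M; the island: 2O 2M)
4. 1 mutineer ← the mainland.  (the mainland: 2O 1M; the island: 2O 1M)
5. 2 officers and 1 mutineer → the island.  (the mainland: 0O 0M; the island: 4O 2M)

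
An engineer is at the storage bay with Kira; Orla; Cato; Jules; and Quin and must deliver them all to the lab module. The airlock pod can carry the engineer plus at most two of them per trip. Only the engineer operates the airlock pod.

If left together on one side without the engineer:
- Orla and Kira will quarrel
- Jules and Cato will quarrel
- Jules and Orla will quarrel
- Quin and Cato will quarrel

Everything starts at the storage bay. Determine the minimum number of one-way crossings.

7

Counting alone: the engineer can take at most 2 across per trip to the lab module, so moving all 5 needs at least 3 loaded trips out, with a return between consecutive ones — at least 5 crossings.
The safety rule pushes this higher. Following every safe sequence of crossings, the most of the 5 that can be at the lab module as the airlock pod arrives there on crossing 5 is 4 — never all 5.
So no plan with fewer than 7 crossings exists, and this one achieves 7:
1. Engineer goes to the lab module with Cato and Orla.  [the storage bay: Jules, Kira, Quin | the lab module: Cato, Orla]
2. Engineer goes back to the storage bay alone.  [the storage bay: Jules, Kira, Quin | the lab module: Cato, Orla]
3. Engineer goes to the lab module with Kira.  [the storage bay: Jules, Quin | the lab module: Cato, Kira, Orla]
4. Engineer goes back to the storage bay with Orla.  [the storage bay: Jules, Orla, Quin | the lab module: Cato, Kira]
5. Engineer goes to the lab module with Jules and Quin.  [the storage bay: Orla | the lab module: Cato, Jules, Kira, Quin]
6. Engineer goes back to the storage bay with Cato.  [the storage bay: Cato, Orla | the lab module: Jules, Kira, Quin]
7. Engineer goes to the lab module with Cato and Orla.  [the storage bay: — | the lab module: Cato, Jules, Kira, Orla, Quin]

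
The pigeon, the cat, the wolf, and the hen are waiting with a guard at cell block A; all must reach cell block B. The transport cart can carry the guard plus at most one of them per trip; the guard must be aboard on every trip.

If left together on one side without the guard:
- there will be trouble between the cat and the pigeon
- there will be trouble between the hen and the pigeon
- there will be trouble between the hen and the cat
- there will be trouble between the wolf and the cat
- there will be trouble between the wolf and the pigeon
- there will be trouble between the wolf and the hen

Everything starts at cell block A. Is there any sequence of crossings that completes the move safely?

No

Whatever the first load, the items left behind include a forbidden pair without the guard. No opening move is safe, so no plan exists.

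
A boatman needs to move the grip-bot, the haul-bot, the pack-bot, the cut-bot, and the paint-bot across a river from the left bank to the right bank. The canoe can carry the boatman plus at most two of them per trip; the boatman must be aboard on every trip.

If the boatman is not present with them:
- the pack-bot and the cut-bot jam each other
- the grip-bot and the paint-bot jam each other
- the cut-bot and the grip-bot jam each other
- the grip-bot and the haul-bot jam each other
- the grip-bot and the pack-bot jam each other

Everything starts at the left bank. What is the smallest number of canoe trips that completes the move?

7

Counting alone: the boatman can take at most 2 across per trip to the right bank, so moving all 5 needs at least 3 loaded trips out, with a return between consecutive ones — at least 5 crossings.
The safety rule pushes this higher. Following every safe sequence of crossings, the most of the 5 that can be at the right bank as the canoe arrives there on crossing 5 is 4 — never all 5.
So no plan with fewer than 7 crossings exists, and this one achieves 7:
1. Boatman goes to the right bank with the grip-bot and the pack-bot.
2. Boatman goes back to the left bank with the grip-bot.
3. Boatman goes to the right bank with the grip-bot and the haul-bot.
4. Boatman goes back to the left bank with the grip-bot.
5. Boatman goes to the right bank with the grip-bot and the paint-bot.
6. Boatman goes back to the left bank with the grip-bot.
7. Boatman goes to the right bank with the cut-bot and the grip-bot.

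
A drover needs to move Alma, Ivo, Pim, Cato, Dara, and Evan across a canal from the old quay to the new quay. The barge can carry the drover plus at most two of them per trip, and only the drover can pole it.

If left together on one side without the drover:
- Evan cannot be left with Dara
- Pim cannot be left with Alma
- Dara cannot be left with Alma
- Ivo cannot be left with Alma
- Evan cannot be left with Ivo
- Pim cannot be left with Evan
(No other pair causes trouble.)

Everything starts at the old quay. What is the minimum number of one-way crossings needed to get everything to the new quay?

7

Counting alone: the drover can take at most 2 across per trip to the new quay, so moving all 6 needs at least 3 loaded trips out, with a return between consecutive ones — at least 5 crossings.
The safety rule pushes this higher. Following every safe sequence of crossings, the most of the 6 that can be at the new quay as the barge arrives there on crossing 5 is 5 — never all 6.
So no plan with fewer than 7 crossings exists, and this one achieves 7:
1. Drover goes to the new quay with Alma and Evan.  [the old quay: Cato, Dara, Ivo, Pim | the new quay: Alma, Evan]
2. Drover goes back to the old quay alone.  [the old quay: Cato, Dara, Ivo, Pim | the new quay: Alma, Evan]
3. Drover goes to the new quay with Ivo and Pim.  [the old quay: Cato, Dara | the new quay: Alma, Evan, Ivo, Pim]
4. Drover goes back to the old quay with Alma and Evan.  [the old quay: Alma, Cato, Dara, Evan | the new quay: Ivo, Pim]
5. Drover goes to the new quay with Cato and Dara.  [the old quay: Alma, Evan | the new quay: Cato, Dara, Ivo, Pim]
6. Drover goes back to the old quay alone.  [the old quay: Alma, Evan | the new quay: Cato, Dara, Ivo, Pim]
7. Drover goes to the new quay with Alma and Evan.  [the old quay: — | the new quay: Alma, Cato, Dara, Evan, Ivo, Pim]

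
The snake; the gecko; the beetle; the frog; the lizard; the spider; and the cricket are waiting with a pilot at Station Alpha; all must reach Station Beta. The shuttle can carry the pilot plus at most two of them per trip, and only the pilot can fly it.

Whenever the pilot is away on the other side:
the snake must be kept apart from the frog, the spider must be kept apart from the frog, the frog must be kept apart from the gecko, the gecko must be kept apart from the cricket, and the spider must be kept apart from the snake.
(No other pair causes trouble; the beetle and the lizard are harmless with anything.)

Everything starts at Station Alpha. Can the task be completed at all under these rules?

No

Whatever the first load, the items left behind include a forbidden pair without the pilot. No opening move is safe, so no plan exists.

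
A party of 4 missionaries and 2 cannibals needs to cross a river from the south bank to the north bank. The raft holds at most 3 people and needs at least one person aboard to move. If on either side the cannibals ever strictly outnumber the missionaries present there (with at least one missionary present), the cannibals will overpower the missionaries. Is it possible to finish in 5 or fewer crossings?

Yes — this plan uses 5 crossings (≤ 5):
1. 2 cannibals → the north bank.  (the south bank: 4M 0C; the north bank: 0M 2C)
2. 1 cannibal ← the south bank.  (the south bank: 4M 1C; the north bank: 0M 1C)
3. 2 missionaries and 1 cannibal → the north bank.  (the south bank: 2M 0C; the north bank: 2M 2C)
4. 1 cannibal ← the south bank.  (the south bank: 2M 1C; the north bank: 2M 1C)
5. 2 missionaries and 1 cannibal → the north bank.  (the south bank: 0M 0C; the north bank: 4M 2C)

Yes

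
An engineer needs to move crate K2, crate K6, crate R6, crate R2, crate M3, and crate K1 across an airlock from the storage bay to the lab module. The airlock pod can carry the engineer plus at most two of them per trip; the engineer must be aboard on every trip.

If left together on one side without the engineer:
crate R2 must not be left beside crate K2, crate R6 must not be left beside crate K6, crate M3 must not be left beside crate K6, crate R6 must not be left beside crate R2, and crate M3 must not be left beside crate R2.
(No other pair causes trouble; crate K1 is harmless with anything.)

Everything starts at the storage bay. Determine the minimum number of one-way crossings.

7

Counting alone: the engineer can take at most 2 across per trip to the lab module, so moving all 6 needs at least 3 loaded trips out, with a return between consecutive ones — at least 5 crossings.
The safety rule pushes this higher. Following every safe sequence of crossings, the most of the 6 that can be at the lab module as the airlock pod arrives there on crossing 5 is 5 — never all 6.
So no plan with fewer than 7 crossings exists, and this one achieves 7:
1. Engineer goes to the lab module with crate K6 and crate R2.  [the storage bay: crate K1, crate K2, crate M3, crate R6 | the lab module: crate K6, crate R2]
2. Engineer goes back to the storage bay alone.  [the storage bay: crate K1, crate K2, crate M3, crate R6 | the lab module: crate K6, crate R2]
3. Engineer goes to the lab module with crate K2 and crate R6.  [the storage bay: crate K1, crate M3 | the lab module: crate K2, crate K6, crate R2, crate R6]
4. Engineer goes back to the storage bay with crate K6 and crate R2.  [the storage bay: crate K1, crate K6, crate M3, crate R2 | the lab module: crate K2, crate R6]
5. Engineer goes to the lab module with crate K1 and crate M3.  [the storage bay: crate K6, crate R2 | the lab module: crate K1, crate K2, crate M3, crate R6]
6. Engineer goes back to the storage bay alone.  [the storage bay: crate K6, crate R2 | the lab module: crate K1, crate K2, crate M3, crate R6]
7. Engineer goes to the lab module with crate K6 and crate R2.  [the storage bay: — | the lab module: crate K1, crate K2, crate K6, crate M3, crate R2, crate R6]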